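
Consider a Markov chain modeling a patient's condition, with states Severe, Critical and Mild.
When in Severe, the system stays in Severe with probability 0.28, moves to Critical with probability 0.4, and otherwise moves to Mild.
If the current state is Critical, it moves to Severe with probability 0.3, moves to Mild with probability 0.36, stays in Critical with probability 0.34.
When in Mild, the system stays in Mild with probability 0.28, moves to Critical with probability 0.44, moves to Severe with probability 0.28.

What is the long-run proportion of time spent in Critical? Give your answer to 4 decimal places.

0.3895

Let the stationary distribution be π with π = πP and π_1 + π_2 + π_3 = 1.
π_1 = 0.28·π_1 + 0.3·π_2 + 0.28·π_3
π_2 = 0.4·π_1 + 0.34·π_2 + 0.44·π_3
Solving with the normalization constraint gives π = (0.2878, 0.3895, 0.3227).
So the stationary probability of Critical is 0.3895.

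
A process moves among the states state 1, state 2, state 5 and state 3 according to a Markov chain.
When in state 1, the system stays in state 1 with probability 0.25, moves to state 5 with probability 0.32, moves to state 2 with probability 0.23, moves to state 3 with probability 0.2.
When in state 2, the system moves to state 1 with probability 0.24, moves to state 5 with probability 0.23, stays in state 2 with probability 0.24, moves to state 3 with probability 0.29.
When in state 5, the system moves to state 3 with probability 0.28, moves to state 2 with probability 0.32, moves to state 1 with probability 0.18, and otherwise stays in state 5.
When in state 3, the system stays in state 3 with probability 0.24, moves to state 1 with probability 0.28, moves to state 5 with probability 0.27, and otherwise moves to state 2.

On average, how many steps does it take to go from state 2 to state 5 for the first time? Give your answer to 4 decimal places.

3.8034

Let t(s) be the expected number of steps to first reach state 5 from state s, with t(state 5) = 0. Conditioning on the first step:
t(state 1) = 1 + 0.25·t(state 1) + 0.23·t(state 2) + 0.2·t(state 3)
t(state 2) = 1 + 0.24·t(state 1) + 0.24·t(state 2) + 0.29·t(state 3)
t(state 3) = 1 + 0.28·t(state 1) + 0.21·t(state 2) + 0.24·t(state 3)
Solving: t(state 1) = 3.4719, t(state 2) = 3.8034, t(state 3) = 3.6459.
Expected steps from state 2 to state 5: 3.8034.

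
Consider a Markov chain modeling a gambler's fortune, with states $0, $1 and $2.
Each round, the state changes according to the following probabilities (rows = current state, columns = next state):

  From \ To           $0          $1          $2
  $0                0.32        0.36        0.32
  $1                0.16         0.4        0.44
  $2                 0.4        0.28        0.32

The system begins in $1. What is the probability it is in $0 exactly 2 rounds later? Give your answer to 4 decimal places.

Sum over the intermediate state after 1 round:
P = P($1→$0)·P($0→$0) + P($1→$1)·P($1→$0) + P($1→$2)·P($2→$0)
  = 0.16×0.32 + 0.4×0.16 + 0.44×0.4
  = 0.0512 + 0.0640 + 0.1760 = 0.2912

0.2912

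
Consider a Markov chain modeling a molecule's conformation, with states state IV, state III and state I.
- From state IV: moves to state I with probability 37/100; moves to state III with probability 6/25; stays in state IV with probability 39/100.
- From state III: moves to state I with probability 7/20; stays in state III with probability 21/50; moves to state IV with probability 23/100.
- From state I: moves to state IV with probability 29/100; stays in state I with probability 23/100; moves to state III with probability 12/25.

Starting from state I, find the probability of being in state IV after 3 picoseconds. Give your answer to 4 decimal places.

Propagate the distribution vector 3 picoseconds from state I.
After 0 picoseconds: (0.0000, 0.0000, 1.0000)
After 1 picosecond: (0.2900, 0.4800, 0.2300)
After 2 picoseconds: (0.2902, 0.3816, 0.3282)
After 3 picoseconds: (0.2961, 0.3875, 0.3164)
P(in state IV after 3 picoseconds) = 0.2961

0.2961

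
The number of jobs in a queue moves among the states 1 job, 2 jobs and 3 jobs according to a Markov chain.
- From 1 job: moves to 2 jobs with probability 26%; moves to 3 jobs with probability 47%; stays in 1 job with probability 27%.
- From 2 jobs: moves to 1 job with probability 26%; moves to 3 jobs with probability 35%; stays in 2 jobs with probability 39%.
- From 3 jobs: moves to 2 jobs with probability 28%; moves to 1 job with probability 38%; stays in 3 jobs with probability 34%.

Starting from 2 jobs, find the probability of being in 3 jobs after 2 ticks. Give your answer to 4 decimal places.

0.3777

Sum over the intermediate state after 1 tick:
P = P(2 jobs→1 job)·P(1 job→3 jobs) + P(2 jobs→2 jobs)·P(2 jobs→3 jobs) + P(2 jobs→3 jobs)·P(3 jobs→3 jobs)
  = 0.26×0.47 + 0.39×0.35 + 0.35×0.34
  = 0.1222 + 0.1365 + 0.1190 = 0.3777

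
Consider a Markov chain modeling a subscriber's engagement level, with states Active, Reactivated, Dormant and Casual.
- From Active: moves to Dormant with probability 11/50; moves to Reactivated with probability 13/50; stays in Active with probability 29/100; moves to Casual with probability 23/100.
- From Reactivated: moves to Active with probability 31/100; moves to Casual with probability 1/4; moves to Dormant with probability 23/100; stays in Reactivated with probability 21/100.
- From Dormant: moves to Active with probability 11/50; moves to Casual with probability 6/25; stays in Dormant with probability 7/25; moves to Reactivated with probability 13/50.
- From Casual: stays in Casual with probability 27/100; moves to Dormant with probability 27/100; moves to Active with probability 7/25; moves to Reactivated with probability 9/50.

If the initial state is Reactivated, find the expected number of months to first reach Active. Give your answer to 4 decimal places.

Let t(s) be the expected number of months to first reach Active from state s, with t(Active) = 0. Conditioning on the first month:
t(Reactivated) = 1 + 0.21·t(Reactivated) + 0.23·t(Dormant) + 0.25·t(Casual)
t(Dormant) = 1 + 0.26·t(Reactivated) + 0.28·t(Dormant) + 0.24·t(Casual)
t(Casual) = 1 + 0.18·t(Reactivated) + 0.27·t(Dormant) + 0.27·t(Casual)
Solving: t(Reactivated) = 3.5755, t(Dormant) = 3.9130, t(Casual) = 3.6988.
Expected months from Reactivated to Active: 3.5755.

3.5755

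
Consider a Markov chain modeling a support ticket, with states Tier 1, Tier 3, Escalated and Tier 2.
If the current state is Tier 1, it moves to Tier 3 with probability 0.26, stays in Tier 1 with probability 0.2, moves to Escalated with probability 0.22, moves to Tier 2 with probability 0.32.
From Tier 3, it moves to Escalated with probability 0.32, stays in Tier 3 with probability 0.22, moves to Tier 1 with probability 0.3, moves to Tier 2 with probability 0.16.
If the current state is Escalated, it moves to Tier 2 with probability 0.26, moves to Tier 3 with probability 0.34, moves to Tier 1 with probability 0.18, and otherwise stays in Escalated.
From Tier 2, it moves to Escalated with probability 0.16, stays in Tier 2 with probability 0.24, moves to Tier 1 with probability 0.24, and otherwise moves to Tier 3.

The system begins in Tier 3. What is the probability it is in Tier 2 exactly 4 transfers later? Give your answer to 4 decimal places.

Propagate the distribution vector 4 transfers from Tier 3.
After 0 transfers: (0.0000, 1.0000, 0.0000, 0.0000)
After 1 transfer: (0.3000, 0.2200, 0.3200, 0.1600)
After 2 transfers: (0.2220, 0.2928, 0.2324, 0.2528)
After 3 transfers: (0.2347, 0.2922, 0.2341, 0.2390)
After 4 transfers: (0.2341, 0.2909, 0.2349, 0.2401)
P(in Tier 2 after 4 transfers) = 0.2401

0.2401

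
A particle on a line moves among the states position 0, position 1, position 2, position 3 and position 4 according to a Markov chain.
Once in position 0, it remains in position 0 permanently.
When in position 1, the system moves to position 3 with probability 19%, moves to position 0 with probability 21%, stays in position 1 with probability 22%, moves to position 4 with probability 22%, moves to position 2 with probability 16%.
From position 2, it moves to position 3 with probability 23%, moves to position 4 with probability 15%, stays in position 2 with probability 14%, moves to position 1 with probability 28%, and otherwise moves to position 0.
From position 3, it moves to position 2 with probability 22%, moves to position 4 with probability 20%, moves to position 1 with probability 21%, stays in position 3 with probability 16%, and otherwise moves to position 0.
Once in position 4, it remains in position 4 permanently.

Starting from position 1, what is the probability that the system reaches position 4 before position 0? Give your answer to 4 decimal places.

Let h(s) be the probability of absorption at position 4 starting from transient state s. Then h(position 4) = 1 and h(position 0) = 0. By first-step analysis:
h(position 1) = 0.21·0 + 0.22·h(position 1) + 0.16·h(position 2) + 0.19·h(position 3) + 0.22·1
h(position 2) = 0.2·0 + 0.28·h(position 1) + 0.14·h(position 2) + 0.23·h(position 3) + 0.15·1
h(position 3) = 0.21·0 + 0.21·h(position 1) + 0.22·h(position 2) + 0.16·h(position 3) + 0.2·1
Solving: h(position 1) = 0.4953, h(position 2) = 0.4650, h(position 3) = 0.4837.
Starting from position 1, the probability is 0.4953.

0.4953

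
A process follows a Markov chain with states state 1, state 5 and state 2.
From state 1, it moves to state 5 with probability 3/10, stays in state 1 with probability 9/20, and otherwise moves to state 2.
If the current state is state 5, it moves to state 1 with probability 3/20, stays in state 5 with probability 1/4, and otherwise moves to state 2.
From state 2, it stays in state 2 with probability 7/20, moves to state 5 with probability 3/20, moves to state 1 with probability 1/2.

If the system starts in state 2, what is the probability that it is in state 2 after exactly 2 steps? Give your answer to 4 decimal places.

Sum over the intermediate state after 1 step:
P = P(state 2→state 1)·P(state 1→state 2) + P(state 2→state 5)·P(state 5→state 2) + P(state 2→state 2)·P(state 2→state 2)
  = 0.5×0.25 + 0.15×0.6 + 0.35×0.35
  = 0.1250 + 0.0900 + 0.1225 = 0.3375

0.3375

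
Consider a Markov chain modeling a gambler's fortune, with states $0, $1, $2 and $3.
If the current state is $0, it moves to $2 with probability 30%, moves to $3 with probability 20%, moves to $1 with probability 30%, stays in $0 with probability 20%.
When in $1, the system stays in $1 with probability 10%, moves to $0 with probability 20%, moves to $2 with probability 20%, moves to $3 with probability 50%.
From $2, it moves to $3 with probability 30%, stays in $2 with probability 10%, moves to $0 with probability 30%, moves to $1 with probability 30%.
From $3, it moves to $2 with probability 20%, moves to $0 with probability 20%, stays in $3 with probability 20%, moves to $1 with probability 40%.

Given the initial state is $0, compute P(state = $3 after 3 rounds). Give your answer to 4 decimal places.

Propagate the distribution vector 3 rounds from $0.
After 0 rounds: (1.0000, 0.0000, 0.0000, 0.0000)
After 1 round: (0.2000, 0.3000, 0.3000, 0.2000)
After 2 rounds: (0.2300, 0.2600, 0.1900, 0.3200)
After 3 rounds: (0.2190, 0.2800, 0.2040, 0.2970)
P(in $3 after 3 rounds) = 0.2970

0.2970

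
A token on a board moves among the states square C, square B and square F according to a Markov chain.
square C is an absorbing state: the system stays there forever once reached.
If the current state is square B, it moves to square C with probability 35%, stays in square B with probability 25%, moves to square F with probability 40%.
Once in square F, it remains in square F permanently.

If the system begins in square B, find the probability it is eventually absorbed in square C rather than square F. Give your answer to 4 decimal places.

Let h(s) be the probability of absorption at square C starting from transient state s. Then h(square C) = 1 and h(square F) = 0. By first-step analysis:
h(square B) = 0.35·1 + 0.25·h(square B) + 0.4·0
Solving: h(square B) = 0.4667.
Starting from square B, the probability is 0.4667.

0.4667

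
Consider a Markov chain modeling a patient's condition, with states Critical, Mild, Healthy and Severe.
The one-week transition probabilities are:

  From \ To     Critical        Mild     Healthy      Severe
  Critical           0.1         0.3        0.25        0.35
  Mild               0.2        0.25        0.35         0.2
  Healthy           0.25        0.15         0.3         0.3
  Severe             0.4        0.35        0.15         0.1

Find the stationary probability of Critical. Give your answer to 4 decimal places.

0.2372

Let the stationary distribution be π with π = πP and π_1 + π_2 + π_3 + π_4 = 1.
π_1 = 0.1·π_1 + 0.2·π_2 + 0.25·π_3 + 0.4·π_4
π_2 = 0.3·π_1 + 0.25·π_2 + 0.15·π_3 + 0.35·π_4
π_3 = 0.25·π_1 + 0.35·π_2 + 0.3·π_3 + 0.15·π_4
Solving with the normalization constraint gives π = (0.2372, 0.2592, 0.2654, 0.2383).
So the stationary probability of Critical is 0.2372.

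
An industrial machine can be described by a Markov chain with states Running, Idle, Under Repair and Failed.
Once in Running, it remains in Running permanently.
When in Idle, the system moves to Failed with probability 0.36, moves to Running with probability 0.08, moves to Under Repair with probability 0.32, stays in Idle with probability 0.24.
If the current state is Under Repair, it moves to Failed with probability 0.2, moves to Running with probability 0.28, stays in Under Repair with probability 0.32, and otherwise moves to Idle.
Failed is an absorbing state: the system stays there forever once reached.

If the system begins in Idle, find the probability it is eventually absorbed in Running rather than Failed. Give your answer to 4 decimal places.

0.3180

Let h(s) be the probability of absorption at Running starting from transient state s. Then h(Running) = 1 and h(Failed) = 0. By first-step analysis:
h(Idle) = 0.08·1 + 0.24·h(Idle) + 0.32·h(Under Repair) + 0.36·0
h(Under Repair) = 0.28·1 + 0.2·h(Idle) + 0.32·h(Under Repair) + 0.2·0
Solving: h(Idle) = 0.3180, h(Under Repair) = 0.5053.
Starting from Idle, the probability is 0.3180.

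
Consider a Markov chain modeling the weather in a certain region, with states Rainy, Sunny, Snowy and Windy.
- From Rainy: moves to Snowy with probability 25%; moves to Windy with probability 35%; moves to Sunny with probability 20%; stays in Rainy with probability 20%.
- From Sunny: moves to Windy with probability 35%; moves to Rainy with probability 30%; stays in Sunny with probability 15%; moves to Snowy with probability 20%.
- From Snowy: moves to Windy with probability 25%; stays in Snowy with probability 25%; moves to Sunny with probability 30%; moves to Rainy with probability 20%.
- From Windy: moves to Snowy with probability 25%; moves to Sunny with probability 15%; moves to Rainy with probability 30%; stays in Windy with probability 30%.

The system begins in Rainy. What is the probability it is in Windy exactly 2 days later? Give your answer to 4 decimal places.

0.3075

Propagate the distribution vector 2 days from Rainy.
After 0 days: (1.0000, 0.0000, 0.0000, 0.0000)
After 1 day: (0.2000, 0.2000, 0.2500, 0.3500)
After 2 days: (0.2550, 0.1975, 0.2400, 0.3075)
P(in Windy after 2 days) = 0.3075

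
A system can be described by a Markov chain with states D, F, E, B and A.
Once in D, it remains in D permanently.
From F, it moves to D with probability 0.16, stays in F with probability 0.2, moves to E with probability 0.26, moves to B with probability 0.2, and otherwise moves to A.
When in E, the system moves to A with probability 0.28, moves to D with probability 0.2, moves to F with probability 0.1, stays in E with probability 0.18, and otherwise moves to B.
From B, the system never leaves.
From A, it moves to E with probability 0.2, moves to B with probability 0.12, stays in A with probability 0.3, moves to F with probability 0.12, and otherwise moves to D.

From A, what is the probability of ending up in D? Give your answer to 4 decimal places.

Let h(s) be the probability of absorption at D starting from transient state s. Then h(D) = 1 and h(B) = 0. By first-step analysis:
h(F) = 0.16·1 + 0.2·h(F) + 0.26·h(E) + 0.2·0 + 0.18·h(A)
h(E) = 0.2·1 + 0.1·h(F) + 0.18·h(E) + 0.24·0 + 0.28·h(A)
h(A) = 0.26·1 + 0.12·h(F) + 0.2·h(E) + 0.12·0 + 0.3·h(A)
Solving: h(F) = 0.5019, h(E) = 0.5112, h(A) = 0.6035.
Starting from A, the probability is 0.6035.

0.6035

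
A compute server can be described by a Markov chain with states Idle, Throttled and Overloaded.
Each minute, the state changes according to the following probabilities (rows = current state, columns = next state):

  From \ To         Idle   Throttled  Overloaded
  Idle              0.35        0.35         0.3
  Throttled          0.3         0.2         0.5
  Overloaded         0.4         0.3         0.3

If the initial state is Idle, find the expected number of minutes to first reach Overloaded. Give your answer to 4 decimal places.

Let t(s) be the expected number of minutes to first reach Overloaded from state s, with t(Overloaded) = 0. Conditioning on the first minute:
t(Idle) = 1 + 0.35·t(Idle) + 0.35·t(Throttled)
t(Throttled) = 1 + 0.3·t(Idle) + 0.2·t(Throttled)
Solving: t(Idle) = 2.7711, t(Throttled) = 2.2892.
Expected minutes from Idle to Overloaded: 2.7711.

2.7711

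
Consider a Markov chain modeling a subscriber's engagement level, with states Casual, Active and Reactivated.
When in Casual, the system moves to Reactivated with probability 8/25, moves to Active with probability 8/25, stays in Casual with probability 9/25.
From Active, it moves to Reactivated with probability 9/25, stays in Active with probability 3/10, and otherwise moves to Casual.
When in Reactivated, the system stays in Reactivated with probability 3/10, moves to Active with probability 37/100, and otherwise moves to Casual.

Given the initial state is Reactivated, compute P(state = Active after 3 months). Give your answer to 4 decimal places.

0.3299

Propagate the distribution vector 3 months from Reactivated.
After 0 months: (0.0000, 0.0000, 1.0000)
After 1 month: (0.3300, 0.3700, 0.3000)
After 2 months: (0.3436, 0.3276, 0.3288)
After 3 months: (0.3436, 0.3299, 0.3265)
P(in Active after 3 months) = 0.3299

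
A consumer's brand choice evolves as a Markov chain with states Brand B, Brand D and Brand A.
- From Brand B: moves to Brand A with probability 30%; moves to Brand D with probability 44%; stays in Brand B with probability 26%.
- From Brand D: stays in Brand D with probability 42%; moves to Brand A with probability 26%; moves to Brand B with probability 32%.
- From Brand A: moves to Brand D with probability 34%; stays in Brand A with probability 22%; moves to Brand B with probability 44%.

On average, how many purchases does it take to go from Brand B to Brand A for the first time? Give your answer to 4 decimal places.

3.5368

Let t(s) be the expected number of purchases to first reach Brand A from state s, with t(Brand A) = 0. Conditioning on the first purchase:
t(Brand B) = 1 + 0.26·t(Brand B) + 0.44·t(Brand D)
t(Brand D) = 1 + 0.32·t(Brand B) + 0.42·t(Brand D)
Solving: t(Brand B) = 3.5368, t(Brand D) = 3.6755.
Expected purchases from Brand B to Brand A: 3.5368.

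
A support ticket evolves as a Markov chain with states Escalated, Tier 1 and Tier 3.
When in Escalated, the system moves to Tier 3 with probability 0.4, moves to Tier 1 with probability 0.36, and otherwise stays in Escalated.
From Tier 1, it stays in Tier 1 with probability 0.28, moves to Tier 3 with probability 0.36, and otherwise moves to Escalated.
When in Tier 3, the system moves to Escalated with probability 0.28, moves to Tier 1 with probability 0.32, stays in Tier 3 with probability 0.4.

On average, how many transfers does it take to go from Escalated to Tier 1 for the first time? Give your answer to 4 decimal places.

Let t(s) be the expected number of transfers to first reach Tier 1 from state s, with t(Tier 1) = 0. Conditioning on the first transfer:
t(Escalated) = 1 + 0.24·t(Escalated) + 0.4·t(Tier 3)
t(Tier 3) = 1 + 0.28·t(Escalated) + 0.4·t(Tier 3)
Solving: t(Escalated) = 2.9070, t(Tier 3) = 3.0233.
Expected transfers from Escalated to Tier 1: 2.9070.

2.9070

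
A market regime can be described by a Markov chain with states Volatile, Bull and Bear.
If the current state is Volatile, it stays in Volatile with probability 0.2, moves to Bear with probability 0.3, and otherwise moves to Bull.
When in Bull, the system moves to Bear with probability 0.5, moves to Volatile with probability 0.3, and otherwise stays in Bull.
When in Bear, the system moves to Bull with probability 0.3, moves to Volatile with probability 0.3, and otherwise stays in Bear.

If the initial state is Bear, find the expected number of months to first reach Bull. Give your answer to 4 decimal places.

2.8205

Let t(s) be the expected number of months to first reach Bull from state s, with t(Bull) = 0. Conditioning on the first month:
t(Volatile) = 1 + 0.2·t(Volatile) + 0.3·t(Bear)
t(Bear) = 1 + 0.3·t(Volatile) + 0.4·t(Bear)
Solving: t(Volatile) = 2.3077, t(Bear) = 2.8205.
Expected months from Bear to Bull: 2.8205.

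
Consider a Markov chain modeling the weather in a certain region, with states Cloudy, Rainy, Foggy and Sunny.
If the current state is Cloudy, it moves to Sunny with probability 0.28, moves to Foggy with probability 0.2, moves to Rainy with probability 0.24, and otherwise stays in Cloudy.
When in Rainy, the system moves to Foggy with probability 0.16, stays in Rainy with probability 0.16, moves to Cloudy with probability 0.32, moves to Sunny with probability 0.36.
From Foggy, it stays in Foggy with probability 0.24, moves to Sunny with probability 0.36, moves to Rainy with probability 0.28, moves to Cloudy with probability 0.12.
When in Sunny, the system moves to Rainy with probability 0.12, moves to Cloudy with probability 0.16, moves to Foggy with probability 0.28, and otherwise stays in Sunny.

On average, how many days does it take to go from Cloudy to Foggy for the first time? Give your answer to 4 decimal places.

Let t(s) be the expected number of days to first reach Foggy from state s, with t(Foggy) = 0. Conditioning on the first day:
t(Cloudy) = 1 + 0.28·t(Cloudy) + 0.24·t(Rainy) + 0.28·t(Sunny)
t(Rainy) = 1 + 0.32·t(Cloudy) + 0.16·t(Rainy) + 0.36·t(Sunny)
t(Sunny) = 1 + 0.16·t(Cloudy) + 0.12·t(Rainy) + 0.44·t(Sunny)
Solving: t(Cloudy) = 4.5304, t(Rainy) = 4.6648, t(Sunny) = 4.0797.
Expected days from Cloudy to Foggy: 4.5304.

4.5304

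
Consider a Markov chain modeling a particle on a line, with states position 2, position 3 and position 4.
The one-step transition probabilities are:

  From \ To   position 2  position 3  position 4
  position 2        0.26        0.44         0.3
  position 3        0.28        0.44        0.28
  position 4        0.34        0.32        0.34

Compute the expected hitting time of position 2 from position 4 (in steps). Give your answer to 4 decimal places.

3.1429

Let t(s) be the expected number of steps to first reach position 2 from state s, with t(position 2) = 0. Conditioning on the first step:
t(position 3) = 1 + 0.44·t(position 3) + 0.28·t(position 4)
t(position 4) = 1 + 0.32·t(position 3) + 0.34·t(position 4)
Solving: t(position 3) = 3.3571, t(position 4) = 3.1429.
Expected steps from position 4 to position 2: 3.1429.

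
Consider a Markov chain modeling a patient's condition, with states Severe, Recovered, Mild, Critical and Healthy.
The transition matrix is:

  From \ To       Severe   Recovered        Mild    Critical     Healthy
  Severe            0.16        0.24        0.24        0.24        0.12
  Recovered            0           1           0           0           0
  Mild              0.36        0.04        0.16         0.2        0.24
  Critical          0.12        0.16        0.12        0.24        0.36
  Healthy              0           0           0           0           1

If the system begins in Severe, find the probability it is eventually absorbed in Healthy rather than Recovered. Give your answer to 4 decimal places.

Let h(s) be the probability of absorption at Healthy starting from transient state s. Then h(Healthy) = 1 and h(Recovered) = 0. By first-step analysis:
h(Severe) = 0.16·h(Severe) + 0.24·0 + 0.24·h(Mild) + 0.24·h(Critical) + 0.12·1
h(Mild) = 0.36·h(Severe) + 0.04·0 + 0.16·h(Mild) + 0.2·h(Critical) + 0.24·1
h(Critical) = 0.12·h(Severe) + 0.16·0 + 0.12·h(Mild) + 0.24·h(Critical) + 0.36·1
Solving: h(Severe) = 0.5225, h(Mild) = 0.6671, h(Critical) = 0.6615.
Starting from Severe, the probability is 0.5225.

0.5225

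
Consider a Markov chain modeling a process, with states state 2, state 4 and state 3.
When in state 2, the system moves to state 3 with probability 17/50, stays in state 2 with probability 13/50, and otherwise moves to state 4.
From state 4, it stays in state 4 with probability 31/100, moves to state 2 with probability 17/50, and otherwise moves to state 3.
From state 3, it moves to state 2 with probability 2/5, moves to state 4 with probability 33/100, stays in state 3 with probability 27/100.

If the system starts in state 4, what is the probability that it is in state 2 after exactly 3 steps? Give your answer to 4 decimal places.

Propagate the distribution vector 3 steps from state 4.
After 0 steps: (0.0000, 1.0000, 0.0000)
After 1 step: (0.3400, 0.3100, 0.3500)
After 2 steps: (0.3338, 0.3476, 0.3186)
After 3 steps: (0.3324, 0.3464, 0.3212)
P(in state 2 after 3 steps) = 0.3324

0.3324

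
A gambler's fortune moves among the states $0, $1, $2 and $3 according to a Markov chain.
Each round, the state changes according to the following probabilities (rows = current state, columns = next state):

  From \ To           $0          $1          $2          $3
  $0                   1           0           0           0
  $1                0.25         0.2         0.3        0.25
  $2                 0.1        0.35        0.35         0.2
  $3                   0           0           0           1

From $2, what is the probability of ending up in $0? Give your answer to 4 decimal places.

Let h(s) be the probability of absorption at $0 starting from transient state s. Then h($0) = 1 and h($3) = 0. By first-step analysis:
h($1) = 0.25·1 + 0.2·h($1) + 0.3·h($2) + 0.25·0
h($2) = 0.1·1 + 0.35·h($1) + 0.35·h($2) + 0.2·0
Solving: h($1) = 0.4639, h($2) = 0.4036.
Starting from $2, the probability is 0.4036.

0.4036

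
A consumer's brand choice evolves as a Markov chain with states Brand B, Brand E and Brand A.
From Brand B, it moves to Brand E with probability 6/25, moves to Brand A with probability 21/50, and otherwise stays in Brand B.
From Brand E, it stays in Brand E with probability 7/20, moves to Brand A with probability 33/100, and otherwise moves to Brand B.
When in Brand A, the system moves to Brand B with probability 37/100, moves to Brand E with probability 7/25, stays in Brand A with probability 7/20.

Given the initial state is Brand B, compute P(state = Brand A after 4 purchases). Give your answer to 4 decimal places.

Propagate the distribution vector 4 purchases from Brand B.
After 0 purchases: (1.0000, 0.0000, 0.0000)
After 1 purchase: (0.3400, 0.2400, 0.4200)
After 2 purchases: (0.3478, 0.2832, 0.3690)
After 3 purchases: (0.3454, 0.2859, 0.3687)
After 4 purchases: (0.3453, 0.2862, 0.3685)
P(in Brand A after 4 purchases) = 0.3685

0.3685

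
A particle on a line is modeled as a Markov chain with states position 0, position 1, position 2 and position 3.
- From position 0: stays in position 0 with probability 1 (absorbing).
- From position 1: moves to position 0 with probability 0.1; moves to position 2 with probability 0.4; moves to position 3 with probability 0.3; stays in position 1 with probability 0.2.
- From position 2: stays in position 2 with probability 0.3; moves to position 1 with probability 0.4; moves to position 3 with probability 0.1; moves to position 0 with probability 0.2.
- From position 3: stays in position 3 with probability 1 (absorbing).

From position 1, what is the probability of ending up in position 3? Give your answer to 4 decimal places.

Let h(s) be the probability of absorption at position 3 starting from transient state s. Then h(position 3) = 1 and h(position 0) = 0. By first-step analysis:
h(position 1) = 0.1·0 + 0.2·h(position 1) + 0.4·h(position 2) + 0.3·1
h(position 2) = 0.2·0 + 0.4·h(position 1) + 0.3·h(position 2) + 0.1·1
Solving: h(position 1) = 0.6250, h(position 2) = 0.5000.
Starting from position 1, the probability is 0.6250.

0.6250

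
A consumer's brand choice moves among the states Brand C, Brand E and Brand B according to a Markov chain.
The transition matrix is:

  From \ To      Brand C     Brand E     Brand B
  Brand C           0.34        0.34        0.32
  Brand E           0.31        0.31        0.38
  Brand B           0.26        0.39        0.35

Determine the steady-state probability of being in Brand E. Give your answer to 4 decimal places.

Let the stationary distribution be π with π = πP and π_1 + π_2 + π_3 = 1.
π_1 = 0.34·π_1 + 0.31·π_2 + 0.26·π_3
π_2 = 0.34·π_1 + 0.31·π_2 + 0.39·π_3
Solving with the normalization constraint gives π = (0.3015, 0.3472, 0.3514).
So the stationary probability of Brand E is 0.3472.

0.3472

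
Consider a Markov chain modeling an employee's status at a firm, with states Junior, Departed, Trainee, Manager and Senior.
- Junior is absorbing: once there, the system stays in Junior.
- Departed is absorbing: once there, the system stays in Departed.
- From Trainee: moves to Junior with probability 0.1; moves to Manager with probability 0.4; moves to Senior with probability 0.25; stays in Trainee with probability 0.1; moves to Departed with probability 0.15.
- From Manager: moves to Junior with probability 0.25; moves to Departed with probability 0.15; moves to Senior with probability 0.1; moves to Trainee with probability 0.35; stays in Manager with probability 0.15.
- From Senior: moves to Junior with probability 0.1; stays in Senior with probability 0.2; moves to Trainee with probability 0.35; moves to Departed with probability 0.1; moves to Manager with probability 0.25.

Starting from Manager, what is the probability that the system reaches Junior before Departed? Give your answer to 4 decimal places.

0.5647

Let h(s) be the probability of absorption at Junior starting from transient state s. Then h(Junior) = 1 and h(Departed) = 0. By first-step analysis:
h(Trainee) = 0.1·1 + 0.15·0 + 0.1·h(Trainee) + 0.4·h(Manager) + 0.25·h(Senior)
h(Manager) = 0.25·1 + 0.15·0 + 0.35·h(Trainee) + 0.15·h(Manager) + 0.1·h(Senior)
h(Senior) = 0.1·1 + 0.1·0 + 0.35·h(Trainee) + 0.25·h(Manager) + 0.2·h(Senior)
Solving: h(Trainee) = 0.5075, h(Manager) = 0.5647, h(Senior) = 0.5235.
Starting from Manager, the probability is 0.5647.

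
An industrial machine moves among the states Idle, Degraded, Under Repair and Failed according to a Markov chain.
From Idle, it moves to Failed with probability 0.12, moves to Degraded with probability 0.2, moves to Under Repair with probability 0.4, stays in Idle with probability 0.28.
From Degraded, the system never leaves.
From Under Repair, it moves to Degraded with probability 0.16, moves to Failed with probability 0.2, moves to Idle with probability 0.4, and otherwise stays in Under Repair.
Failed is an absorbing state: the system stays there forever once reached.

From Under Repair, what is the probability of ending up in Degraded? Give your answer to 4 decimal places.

0.5041

Let h(s) be the probability of absorption at Degraded starting from transient state s. Then h(Degraded) = 1 and h(Failed) = 0. By first-step analysis:
h(Idle) = 0.28·h(Idle) + 0.2·1 + 0.4·h(Under Repair) + 0.12·0
h(Under Repair) = 0.4·h(Idle) + 0.16·1 + 0.24·h(Under Repair) + 0.2·0
Solving: h(Idle) = 0.5579, h(Under Repair) = 0.5041.
Starting from Under Repair, the probability is 0.5041.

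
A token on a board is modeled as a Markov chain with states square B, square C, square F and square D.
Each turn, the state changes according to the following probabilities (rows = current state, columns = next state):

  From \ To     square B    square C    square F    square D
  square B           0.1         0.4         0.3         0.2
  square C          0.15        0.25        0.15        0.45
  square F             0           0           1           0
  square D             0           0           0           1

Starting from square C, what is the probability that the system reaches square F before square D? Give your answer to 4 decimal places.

0.2927

Let h(s) be the probability of absorption at square F starting from transient state s. Then h(square F) = 1 and h(square D) = 0. By first-step analysis:
h(square B) = 0.1·h(square B) + 0.4·h(square C) + 0.3·1 + 0.2·0
h(square C) = 0.15·h(square B) + 0.25·h(square C) + 0.15·1 + 0.45·0
Solving: h(square B) = 0.4634, h(square C) = 0.2927.
Starting from square C, the probability is 0.2927.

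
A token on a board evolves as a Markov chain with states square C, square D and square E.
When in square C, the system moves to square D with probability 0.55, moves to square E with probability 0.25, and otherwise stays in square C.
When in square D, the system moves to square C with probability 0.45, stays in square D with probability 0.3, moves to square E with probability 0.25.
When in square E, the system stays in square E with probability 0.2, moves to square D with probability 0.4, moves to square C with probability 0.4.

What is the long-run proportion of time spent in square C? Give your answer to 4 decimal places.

Let the stationary distribution be π with π = πP and π_1 + π_2 + π_3 = 1.
π_1 = 0.2·π_1 + 0.45·π_2 + 0.4·π_3
π_2 = 0.55·π_1 + 0.3·π_2 + 0.4·π_3
Solving with the normalization constraint gives π = (0.3505, 0.4114, 0.2381).
So the stationary probability of square C is 0.3505.

0.3505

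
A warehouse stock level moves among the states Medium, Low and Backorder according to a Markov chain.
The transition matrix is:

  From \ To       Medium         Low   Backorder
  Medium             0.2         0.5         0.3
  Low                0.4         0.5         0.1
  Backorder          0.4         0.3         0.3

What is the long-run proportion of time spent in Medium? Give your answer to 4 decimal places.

0.3333

Let the stationary distribution be π with π = πP and π_1 + π_2 + π_3 = 1.
π_1 = 0.2·π_1 + 0.4·π_2 + 0.4·π_3
π_2 = 0.5·π_1 + 0.5·π_2 + 0.3·π_3
Solving with the normalization constraint gives π = (0.3333, 0.4583, 0.2083).
So the stationary probability of Medium is 0.3333.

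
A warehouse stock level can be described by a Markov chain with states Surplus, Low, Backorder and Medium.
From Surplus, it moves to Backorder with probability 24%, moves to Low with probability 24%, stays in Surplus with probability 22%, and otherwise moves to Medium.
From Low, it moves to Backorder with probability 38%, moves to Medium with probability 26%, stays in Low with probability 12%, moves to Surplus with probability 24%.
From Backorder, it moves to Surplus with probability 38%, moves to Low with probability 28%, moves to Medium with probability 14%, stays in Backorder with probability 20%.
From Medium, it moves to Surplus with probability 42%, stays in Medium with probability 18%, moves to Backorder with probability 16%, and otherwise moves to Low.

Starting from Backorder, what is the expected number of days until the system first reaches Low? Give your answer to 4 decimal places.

3.8677

Let t(s) be the expected number of days to first reach Low from state s, with t(Low) = 0. Conditioning on the first day:
t(Surplus) = 1 + 0.22·t(Surplus) + 0.24·t(Backorder) + 0.3·t(Medium)
t(Backorder) = 1 + 0.38·t(Surplus) + 0.2·t(Backorder) + 0.14·t(Medium)
t(Medium) = 1 + 0.42·t(Surplus) + 0.16·t(Backorder) + 0.18·t(Medium)
Solving: t(Surplus) = 4.0241, t(Backorder) = 3.8677, t(Medium) = 4.0353.
Expected days from Backorder to Low: 3.8677.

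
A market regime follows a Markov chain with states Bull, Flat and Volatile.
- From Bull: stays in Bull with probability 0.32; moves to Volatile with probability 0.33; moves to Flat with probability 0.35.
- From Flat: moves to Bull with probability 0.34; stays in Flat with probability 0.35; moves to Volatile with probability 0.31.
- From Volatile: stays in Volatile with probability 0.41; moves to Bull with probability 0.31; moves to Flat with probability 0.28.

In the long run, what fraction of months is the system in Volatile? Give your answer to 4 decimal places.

0.3516

Let the stationary distribution be π with π = πP and π_1 + π_2 + π_3 = 1.
π_1 = 0.32·π_1 + 0.34·π_2 + 0.31·π_3
π_2 = 0.35·π_1 + 0.35·π_2 + 0.28·π_3
Solving with the normalization constraint gives π = (0.3230, 0.3254, 0.3516).
So the stationary probability of Volatile is 0.3516.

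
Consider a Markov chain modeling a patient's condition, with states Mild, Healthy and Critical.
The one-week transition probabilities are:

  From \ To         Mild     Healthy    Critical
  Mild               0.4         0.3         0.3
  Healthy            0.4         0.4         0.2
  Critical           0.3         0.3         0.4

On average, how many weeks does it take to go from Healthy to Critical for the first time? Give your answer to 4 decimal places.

Let t(s) be the expected number of weeks to first reach Critical from state s, with t(Critical) = 0. Conditioning on the first week:
t(Mild) = 1 + 0.4·t(Mild) + 0.3·t(Healthy)
t(Healthy) = 1 + 0.4·t(Mild) + 0.4·t(Healthy)
Solving: t(Mild) = 3.7500, t(Healthy) = 4.1667.
Expected weeks from Healthy to Critical: 4.1667.

4.1667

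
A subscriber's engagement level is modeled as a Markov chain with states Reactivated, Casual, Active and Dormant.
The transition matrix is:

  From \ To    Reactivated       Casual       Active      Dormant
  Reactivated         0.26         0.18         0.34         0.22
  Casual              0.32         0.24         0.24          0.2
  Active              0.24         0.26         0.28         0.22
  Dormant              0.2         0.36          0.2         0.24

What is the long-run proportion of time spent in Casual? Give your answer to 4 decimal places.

0.2563

Let the stationary distribution be π with π = πP and π_1 + π_2 + π_3 + π_4 = 1.
π_1 = 0.26·π_1 + 0.32·π_2 + 0.24·π_3 + 0.2·π_4
π_2 = 0.18·π_1 + 0.24·π_2 + 0.26·π_3 + 0.36·π_4
π_3 = 0.34·π_1 + 0.24·π_2 + 0.28·π_3 + 0.2·π_4
Solving with the normalization constraint gives π = (0.2569, 0.2563, 0.2676, 0.2193).
So the stationary probability of Casual is 0.2563.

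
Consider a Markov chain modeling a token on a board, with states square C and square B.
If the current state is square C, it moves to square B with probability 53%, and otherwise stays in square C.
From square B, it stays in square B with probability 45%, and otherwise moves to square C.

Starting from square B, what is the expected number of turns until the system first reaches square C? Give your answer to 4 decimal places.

1.8182

Let t(s) be the expected number of turns to first reach square C from state s, with t(square C) = 0. Conditioning on the first turn:
t(square B) = 1 + 0.45·t(square B)
Solving: t(square B) = 1.8182.
Expected turns from square B to square C: 1.8182.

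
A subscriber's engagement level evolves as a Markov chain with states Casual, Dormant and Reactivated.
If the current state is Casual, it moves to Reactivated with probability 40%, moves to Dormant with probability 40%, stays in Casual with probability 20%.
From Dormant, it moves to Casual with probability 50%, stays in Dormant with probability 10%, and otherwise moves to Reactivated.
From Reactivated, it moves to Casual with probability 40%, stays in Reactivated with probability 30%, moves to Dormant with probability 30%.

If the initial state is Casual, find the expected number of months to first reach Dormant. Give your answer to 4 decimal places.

2.7500

Let t(s) be the expected number of months to first reach Dormant from state s, with t(Dormant) = 0. Conditioning on the first month:
t(Casual) = 1 + 0.2·t(Casual) + 0.4·t(Reactivated)
t(Reactivated) = 1 + 0.4·t(Casual) + 0.3·t(Reactivated)
Solving: t(Casual) = 2.7500, t(Reactivated) = 3.0000.
Expected months from Casual to Dormant: 2.7500.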